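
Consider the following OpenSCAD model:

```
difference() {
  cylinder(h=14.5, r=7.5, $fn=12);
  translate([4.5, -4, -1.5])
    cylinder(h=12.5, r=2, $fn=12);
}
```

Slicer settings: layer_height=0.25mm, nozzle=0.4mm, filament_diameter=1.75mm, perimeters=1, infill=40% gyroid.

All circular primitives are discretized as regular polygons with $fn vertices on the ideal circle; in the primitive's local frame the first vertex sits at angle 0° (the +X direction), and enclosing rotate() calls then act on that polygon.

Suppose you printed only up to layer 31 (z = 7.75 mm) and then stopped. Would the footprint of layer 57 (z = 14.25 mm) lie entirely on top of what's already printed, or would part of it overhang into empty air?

part overhangs

Compare the two slices. At z = 7.75: the cylinder: section is a regular 12-gon, circumradius r=7.5 (area = (12/2)·7.500²·sin(360°/12) = 168.75 mm²); the r=2 cylinder at (4.5, -4) contributes a regular 12-gon of circumradius 2 (area = (12/2)·2.000²·sin(360°/12) = 12.00 mm²); Taking the first minus the rest: starting from the r=7.5 cylinder (168.75 mm²), the r=2 cylinder at (4.5, -4) partially overlaps it — only the 10.47 mm² overlap (of its 12.00 mm²) is removed, clipping the outline — area = 158.28 mm². At z = 14.25: the r=7.5 cylinder contributes a regular 12-gon of circumradius 7.5 (area = (12/2)·7.500²·sin(360°/12) = 168.75 mm²); the cylinder at (4.5, -4) is absent (z outside [-1.5, 11]); Taking the first minus the rest: none of the subtracted shapes is present at this height, so the r=7.5 cylinder is unchanged — area = 168.75 mm². Checking containment: at z = 14.25 the cross-section extends beyond the z = 7.75 cross-section by about 10.47 mm².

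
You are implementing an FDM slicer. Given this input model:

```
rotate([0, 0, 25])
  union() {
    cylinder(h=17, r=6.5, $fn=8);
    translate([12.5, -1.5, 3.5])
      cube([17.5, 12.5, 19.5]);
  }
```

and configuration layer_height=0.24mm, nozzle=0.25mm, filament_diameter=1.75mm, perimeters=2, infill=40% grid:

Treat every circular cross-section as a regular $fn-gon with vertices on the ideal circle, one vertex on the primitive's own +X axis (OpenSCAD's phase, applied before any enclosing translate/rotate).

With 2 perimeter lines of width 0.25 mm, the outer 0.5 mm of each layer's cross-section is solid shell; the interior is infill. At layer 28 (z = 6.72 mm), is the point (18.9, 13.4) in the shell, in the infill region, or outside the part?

At z = 6.72 mm: the r=6.5 cylinder gives a regular 8-gon of circumradius 6.5 (constant along its height); the cube at (12.5, -1.5) (footprint 17.5×12.5) is included at this height; Combining (union): the 2 present regions are separate (no shared area or edge), so areas and boundary lengths simply add and each stays a separate island — 2 connected regions; (rotated 25° about Z; rotation is an isometry so areas/perimeters/island counts are preserved). Overall, the cross-section has 2 separate islands. Undo the 25° rotation: the query point maps to (22.792, 4.157) in the un-rotated model frame. The nearest boundary edge runs (30.00, -1.50)→(12.50, -1.50); distance from the point to it = 5.66 mm. (Shell/infill is judged within the island containing the point — the largest one.) The point is inside the cross-section and 5.66 mm from the nearest boundary — more than the 0.5 mm shell width (2 × 0.25), so it's in the infill interior.

infill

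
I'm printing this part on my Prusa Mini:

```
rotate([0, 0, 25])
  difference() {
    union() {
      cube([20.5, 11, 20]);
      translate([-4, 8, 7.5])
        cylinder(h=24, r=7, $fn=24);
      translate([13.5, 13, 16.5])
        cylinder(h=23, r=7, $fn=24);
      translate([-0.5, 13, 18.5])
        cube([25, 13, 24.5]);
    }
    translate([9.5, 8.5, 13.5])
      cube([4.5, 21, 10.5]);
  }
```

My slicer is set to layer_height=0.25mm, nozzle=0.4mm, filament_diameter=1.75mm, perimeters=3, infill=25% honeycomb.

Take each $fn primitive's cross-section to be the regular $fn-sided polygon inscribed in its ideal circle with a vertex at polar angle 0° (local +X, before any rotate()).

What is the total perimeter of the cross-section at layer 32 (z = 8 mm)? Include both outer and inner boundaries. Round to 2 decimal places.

86.12 mm

At z = 8 mm: the 20.5×11 cube contributes its full rectangle (perimeter 63.00 mm); the cylinder at (-4, 8): section is a regular 24-gon, circumradius r=7 (perimeter = 2·24·7.000·sin(180°/24) = 43.86 mm); the cylinder at (13.5, 13) is not intersected at this z (z outside [16.5, 39.5]); the cube at (-0.5, 13) is not intersected at this z (z outside [18.5, 43]); Taking the union: the regions partially overlap (shared area 20.03 mm²), so the edge portions inside another operand are dropped and the merged outline is re-measured after clipping — boundary = 86.12 mm; the cube at (9.5, 8.5) is absent (z outside [13.5, 24]); After the difference (first − rest): none of the subtracted shapes is present at this height, so the result so far is unchanged — boundary = 86.12 mm; (rotated 25° about Z; rotation is an isometry so areas/perimeters/island counts are preserved). Overall, the cross-section is a single solid region. Total boundary length (outer) = 86.12 mm.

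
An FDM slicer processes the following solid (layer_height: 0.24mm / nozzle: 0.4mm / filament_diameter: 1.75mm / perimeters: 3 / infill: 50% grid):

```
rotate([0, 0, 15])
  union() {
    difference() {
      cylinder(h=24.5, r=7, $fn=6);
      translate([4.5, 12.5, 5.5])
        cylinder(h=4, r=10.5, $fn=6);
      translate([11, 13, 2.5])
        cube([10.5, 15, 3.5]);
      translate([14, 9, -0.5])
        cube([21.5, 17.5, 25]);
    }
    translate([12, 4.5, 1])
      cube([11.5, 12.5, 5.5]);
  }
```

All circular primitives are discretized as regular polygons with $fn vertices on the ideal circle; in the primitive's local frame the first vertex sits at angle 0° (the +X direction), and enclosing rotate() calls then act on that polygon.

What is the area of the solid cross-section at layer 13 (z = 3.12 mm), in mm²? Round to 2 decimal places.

At z = 3.12 mm: the r=7 cylinder contributes a regular 6-gon of circumradius 7 (area = (6/2)·7.000²·sin(360°/6) = 127.31 mm²); the cylinder at (4.5, 12.5) is absent (z outside [5.5, 9.5]); the cube at (11, 13) is present — its section is the full 10.5×15 rectangle (area 157.50 mm²); the cube at (14, 9) is present — its section is the full 21.5×17.5 rectangle (area 376.25 mm²); After the difference (first − rest): starting from the r=7 cylinder (127.31 mm²), the 10.5×15 cube at (11, 13) misses the remaining region (no effect); the 21.5×17.5 cube at (14, 9) misses the remaining region (no effect) — area = 127.31 mm²; the cube at (12, 4.5) is present — its section is the full 11.5×12.5 rectangle (area 143.75 mm²); Merging all regions: the 2 present regions are separate (no shared area or edge), so areas and boundary lengths simply add and each stays a separate island — area = 271.06 mm²; (rotated 15° about Z; rotation is an isometry so areas/perimeters/island counts are preserved). Overall, the cross-section has 2 separate islands. Net area = 271.06 mm².

271.06 mm²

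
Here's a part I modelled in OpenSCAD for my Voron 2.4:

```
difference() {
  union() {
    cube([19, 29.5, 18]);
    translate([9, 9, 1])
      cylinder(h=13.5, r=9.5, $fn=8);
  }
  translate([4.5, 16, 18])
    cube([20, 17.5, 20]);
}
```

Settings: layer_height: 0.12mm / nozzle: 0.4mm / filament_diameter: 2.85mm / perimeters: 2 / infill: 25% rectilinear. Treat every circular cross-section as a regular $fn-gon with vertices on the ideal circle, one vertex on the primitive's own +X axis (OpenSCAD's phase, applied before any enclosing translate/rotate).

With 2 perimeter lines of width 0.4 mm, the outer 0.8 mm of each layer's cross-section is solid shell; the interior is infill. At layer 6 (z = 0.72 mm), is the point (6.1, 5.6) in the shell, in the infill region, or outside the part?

At z = 0.72 mm: the 19×29.5 cube contributes its full rectangle; the cylinder at (9, 9) is absent (z outside [1, 14.5]); Combining (union): only the 19×29.5 cube is present, so the union is just that shape — 1 connected region; the cube at (4.5, 16) is not intersected at this z (z outside [18, 38]); Subtracting the remaining from the first: none of the subtracted shapes is present at this height, so the result so far is unchanged — 1 connected region. Overall, the cross-section is a single solid region. The nearest boundary edge runs (0.00, 0.00)→(19.00, 0.00); distance from the point to it = 5.60 mm. The point is inside the cross-section and 5.60 mm from the nearest boundary — more than the 0.8 mm shell width (2 × 0.4), so it's in the infill interior.

infill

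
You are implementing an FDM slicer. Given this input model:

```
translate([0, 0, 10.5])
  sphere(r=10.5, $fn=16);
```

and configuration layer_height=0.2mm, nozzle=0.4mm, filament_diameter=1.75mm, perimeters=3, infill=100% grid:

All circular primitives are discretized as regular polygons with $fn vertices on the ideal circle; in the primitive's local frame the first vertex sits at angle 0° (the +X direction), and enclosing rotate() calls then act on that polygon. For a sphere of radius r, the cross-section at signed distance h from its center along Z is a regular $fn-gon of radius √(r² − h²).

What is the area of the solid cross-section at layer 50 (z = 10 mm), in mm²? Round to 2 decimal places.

336.76 mm²

At z = 10 mm: the sphere: section is a regular 16-gon, circumradius = √(r²−h²) = √(10.5²−0.5²) = 10.488 (area = (16/2)·10.488²·sin(360°/16) = 336.76 mm²). Overall, the cross-section is a single solid region. Net area = 336.76 mm².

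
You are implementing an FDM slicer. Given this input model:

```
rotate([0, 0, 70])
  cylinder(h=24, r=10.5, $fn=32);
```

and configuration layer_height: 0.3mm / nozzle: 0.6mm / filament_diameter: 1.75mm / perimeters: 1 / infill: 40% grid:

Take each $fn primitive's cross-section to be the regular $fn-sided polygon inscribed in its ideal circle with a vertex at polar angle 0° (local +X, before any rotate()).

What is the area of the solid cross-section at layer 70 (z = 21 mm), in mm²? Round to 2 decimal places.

At z = 21 mm: the r=10.5 cylinder contributes a regular 32-gon of circumradius 10.5 (area = (32/2)·10.500²·sin(360°/32) = 344.14 mm²); (whole slice rotated 70° about Z — lengths, areas and connectivity unchanged). Overall, the cross-section is a single solid region. Net area = 344.14 mm².

344.14 mm²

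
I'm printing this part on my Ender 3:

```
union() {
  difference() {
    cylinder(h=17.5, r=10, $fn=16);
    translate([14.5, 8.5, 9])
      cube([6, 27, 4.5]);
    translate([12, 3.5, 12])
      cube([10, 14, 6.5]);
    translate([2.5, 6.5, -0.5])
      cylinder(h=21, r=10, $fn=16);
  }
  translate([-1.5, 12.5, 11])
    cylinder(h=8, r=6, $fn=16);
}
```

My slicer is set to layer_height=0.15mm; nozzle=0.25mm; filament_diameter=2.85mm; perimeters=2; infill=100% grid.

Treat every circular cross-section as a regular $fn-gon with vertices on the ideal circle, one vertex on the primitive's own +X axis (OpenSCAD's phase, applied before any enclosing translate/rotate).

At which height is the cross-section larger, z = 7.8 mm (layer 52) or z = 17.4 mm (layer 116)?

layer 116 (z = 17.4 mm)

Layer 52 (z = 7.8): the cylinder: section is a regular 16-gon, circumradius r=10 (area = (16/2)·10.000²·sin(360°/16) = 306.15 mm²); the cube at (14.5, 8.5) is absent (z outside [9, 13.5]); the cube at (12, 3.5) is absent (z outside [12, 18.5]); the cylinder at (2.5, 6.5): section is a regular 16-gon, circumradius r=10 (area = (16/2)·10.000²·sin(360°/16) = 306.15 mm²); After the difference (first − rest): starting from the r=10 cylinder (306.15 mm²), the r=10 cylinder at (2.5, 6.5) partially overlaps it — only the 171.65 mm² overlap (of its 306.15 mm²) is removed, clipping the outline — area = 134.50 mm²; the cylinder at (-1.5, 12.5) does not reach this height (z outside [11, 19]); Combining (union): only that combined region is present, so the union is just that shape — area = 134.50 mm². So its area = 134.50 mm². Layer 116 (z = 17.4): the r=10 cylinder contributes a regular 16-gon of circumradius 10 (area = (16/2)·10.000²·sin(360°/16) = 306.15 mm²); the cube at (14.5, 8.5) is absent (z outside [9, 13.5]); the 10×14 cube at (12, 3.5) contributes its full rectangle (area 140.00 mm²); the cylinder at (2.5, 6.5): section is a regular 16-gon, circumradius r=10 (area = (16/2)·10.000²·sin(360°/16) = 306.15 mm²); After the difference (first − rest): starting from the r=10 cylinder (306.15 mm²), the 10×14 cube at (12, 3.5) misses the remaining region (no effect); the r=10 cylinder at (2.5, 6.5) partially overlaps it — only the 171.65 mm² overlap (of its 306.15 mm²) is removed, clipping the outline — area = 134.50 mm²; the cylinder at (-1.5, 12.5): section is a regular 16-gon, circumradius r=6 (area = (16/2)·6.000²·sin(360°/16) = 110.21 mm²); Combining (union): the 2 present regions are separate (no shared area or edge), so areas and boundary lengths simply add and each stays a separate island — area = 244.71 mm². So its area = 244.71 mm². Layer 116 is larger (244.71 vs 134.50 mm²).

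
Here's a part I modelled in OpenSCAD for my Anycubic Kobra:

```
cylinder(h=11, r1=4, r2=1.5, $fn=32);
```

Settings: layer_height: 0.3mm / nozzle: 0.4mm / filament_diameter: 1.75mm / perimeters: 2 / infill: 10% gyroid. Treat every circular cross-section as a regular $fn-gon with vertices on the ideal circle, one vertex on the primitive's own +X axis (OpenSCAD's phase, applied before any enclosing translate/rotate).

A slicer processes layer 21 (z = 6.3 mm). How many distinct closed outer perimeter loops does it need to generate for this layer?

1

At z = 6.3 mm: the cone contributes a regular 32-gon of circumradius 2.568 (interpolated between r1=4 and r2=1.5 at t=0.573). The result has 1 disconnected region.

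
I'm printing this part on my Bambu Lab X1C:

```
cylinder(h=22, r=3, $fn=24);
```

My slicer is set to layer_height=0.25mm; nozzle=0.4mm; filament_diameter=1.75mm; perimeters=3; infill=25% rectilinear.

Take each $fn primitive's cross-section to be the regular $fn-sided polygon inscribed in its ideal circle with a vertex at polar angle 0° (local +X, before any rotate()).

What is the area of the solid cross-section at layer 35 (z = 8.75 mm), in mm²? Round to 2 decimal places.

At z = 8.75 mm: the cylinder: section is a regular 24-gon, circumradius r=3 (area = (24/2)·3.000²·sin(360°/24) = 27.95 mm²). Overall, the cross-section is a single solid region. Net area = 27.95 mm².

27.95 mm²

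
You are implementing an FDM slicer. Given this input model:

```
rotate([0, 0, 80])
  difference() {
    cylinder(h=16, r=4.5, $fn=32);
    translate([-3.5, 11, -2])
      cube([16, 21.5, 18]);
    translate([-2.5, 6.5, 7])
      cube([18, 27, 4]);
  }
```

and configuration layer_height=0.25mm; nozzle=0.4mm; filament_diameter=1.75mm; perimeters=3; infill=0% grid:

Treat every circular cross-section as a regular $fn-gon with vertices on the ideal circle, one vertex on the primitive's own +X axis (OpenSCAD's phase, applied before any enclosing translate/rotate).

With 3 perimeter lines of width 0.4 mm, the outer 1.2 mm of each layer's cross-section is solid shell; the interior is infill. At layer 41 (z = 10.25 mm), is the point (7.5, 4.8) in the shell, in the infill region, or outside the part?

outside

At z = 10.25 mm: the r=4.5 cylinder gives a regular 32-gon of circumradius 4.5 (constant along its height); the cube at (-3.5, 11) (footprint 16×21.5) is included at this height; the 18×27 cube at (-2.5, 6.5) contributes its full rectangle; Taking the first minus the rest: starting from the r=4.5 cylinder, the 16×21.5 cube at (-3.5, 11) misses the remaining region (no effect); the 18×27 cube at (-2.5, 6.5) misses the remaining region (no effect) — 1 connected region; (whole slice rotated 80° about Z — lengths, areas and connectivity unchanged). Overall, the cross-section is a single solid region. Undo the 80° rotation: the query point maps to (6.029, -6.553) in the un-rotated model frame. The nearest boundary edge runs (3.74, -2.50)→(3.18, -3.18); distance from the point to it = 4.41 mm. The point is not inside any of the regions above, so it lies outside the cross-section (4.41 mm from the nearest boundary).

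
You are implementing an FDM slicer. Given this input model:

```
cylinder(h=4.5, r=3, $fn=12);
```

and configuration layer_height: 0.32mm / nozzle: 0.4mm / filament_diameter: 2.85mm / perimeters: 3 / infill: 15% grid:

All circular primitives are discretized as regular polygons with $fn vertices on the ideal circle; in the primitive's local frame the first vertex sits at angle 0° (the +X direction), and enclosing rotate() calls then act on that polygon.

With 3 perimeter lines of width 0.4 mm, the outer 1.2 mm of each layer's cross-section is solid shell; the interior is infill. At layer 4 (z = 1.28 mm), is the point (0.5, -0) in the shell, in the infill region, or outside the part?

infill

At z = 1.28 mm: the cylinder: section is a regular 12-gon, circumradius r=3. Overall, the cross-section is a single solid region. The nearest boundary edge runs (3.00, 0.00)→(2.60, 1.50); distance from the point to it = 2.41 mm. The point is inside the cross-section and 2.41 mm from the nearest boundary — more than the 1.2 mm shell width (3 × 0.4), so it's in the infill interior.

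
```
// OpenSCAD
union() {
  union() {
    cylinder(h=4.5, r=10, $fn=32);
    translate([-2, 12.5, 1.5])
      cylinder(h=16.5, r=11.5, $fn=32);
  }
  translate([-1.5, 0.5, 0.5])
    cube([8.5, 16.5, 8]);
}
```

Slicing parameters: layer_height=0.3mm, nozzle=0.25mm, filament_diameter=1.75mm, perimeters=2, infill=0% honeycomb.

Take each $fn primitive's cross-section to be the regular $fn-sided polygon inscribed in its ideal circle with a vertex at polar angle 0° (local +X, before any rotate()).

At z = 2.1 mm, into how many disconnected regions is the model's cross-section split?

At z = 2.1 mm: the r=10 cylinder contributes a regular 32-gon of circumradius 10; the r=11.5 cylinder at (-2, 12.5) contributes a regular 32-gon of circumradius 11.5; Taking the union: the regions partially overlap (shared area 105.69 mm²), so overlapping operands fuse into one piece — 1 connected region; the cube at (-1.5, 0.5) (footprint 8.5×16.5) is included at this height; Combining (union): the 8.5×16.5 cube at (-1.5, 0.5) lies entirely inside that combined region, so the union is just that combined region — 1 connected region. The result has 1 disconnected region.

1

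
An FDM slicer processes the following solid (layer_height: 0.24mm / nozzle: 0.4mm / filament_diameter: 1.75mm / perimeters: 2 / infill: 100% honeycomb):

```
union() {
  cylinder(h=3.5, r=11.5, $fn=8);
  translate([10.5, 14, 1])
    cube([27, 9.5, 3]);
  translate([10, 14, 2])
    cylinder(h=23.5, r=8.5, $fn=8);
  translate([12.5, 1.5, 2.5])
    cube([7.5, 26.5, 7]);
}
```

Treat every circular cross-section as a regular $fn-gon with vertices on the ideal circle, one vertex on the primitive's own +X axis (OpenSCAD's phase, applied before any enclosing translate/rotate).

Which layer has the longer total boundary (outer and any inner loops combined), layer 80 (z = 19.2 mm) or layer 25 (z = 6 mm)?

Layer 80 (z = 19.2): the cylinder does not reach this height (z outside [0, 3.5]); the cube at (10.5, 14) is absent (z outside [1, 4]); the r=8.5 cylinder at (10, 14) gives a regular 8-gon of circumradius 8.5 (constant along its height) (perimeter = 2·8·8.500·sin(180°/8) = 52.04 mm); the cube at (12.5, 1.5) is absent (z outside [2.5, 9.5]); Merging all regions: only the r=8.5 cylinder at (10, 14) is present, so the union is just that shape — boundary = 52.04 mm. So its perimeter = 52.04 mm. Layer 25 (z = 6): the cylinder does not reach this height (z outside [0, 3.5]); the cube at (10.5, 14) is not intersected at this z (z outside [1, 4]); the r=8.5 cylinder at (10, 14) gives a regular 8-gon of circumradius 8.5 (constant along its height) (perimeter = 2·8·8.500·sin(180°/8) = 52.04 mm); the cube at (12.5, 1.5) is present — its section is the full 7.5×26.5 rectangle (perimeter 68.00 mm); Taking the union: the regions partially overlap (shared area 62.27 mm²), so the edge portions inside another operand are dropped and the merged outline is re-measured after clipping — boundary = 84.51 mm. So its perimeter = 84.51 mm. Layer 25 is larger (84.51 vs 52.04 mm).

layer 25 (z = 6 mm)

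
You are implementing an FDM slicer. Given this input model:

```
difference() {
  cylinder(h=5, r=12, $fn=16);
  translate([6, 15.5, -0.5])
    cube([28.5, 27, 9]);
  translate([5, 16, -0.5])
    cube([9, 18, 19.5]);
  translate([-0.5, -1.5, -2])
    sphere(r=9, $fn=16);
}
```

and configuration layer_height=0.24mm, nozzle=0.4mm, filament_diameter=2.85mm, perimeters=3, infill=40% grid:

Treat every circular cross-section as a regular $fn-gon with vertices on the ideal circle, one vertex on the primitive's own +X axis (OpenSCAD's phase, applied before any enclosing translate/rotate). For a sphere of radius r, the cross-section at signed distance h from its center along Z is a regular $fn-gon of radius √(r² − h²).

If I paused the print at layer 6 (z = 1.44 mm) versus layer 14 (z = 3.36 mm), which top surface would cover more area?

layer 14 (z = 3.36 mm)

Layer 6 (z = 1.44): the cylinder: section is a regular 16-gon, circumradius r=12 (area = (16/2)·12.000²·sin(360°/16) = 440.85 mm²); the cube at (6, 15.5) is present — its section is the full 28.5×27 rectangle (area 769.50 mm²); the cube at (5, 16) (footprint 9×18) is included at this height (area 162.00 mm²); the sphere at (-0.5, -1.5): section is a regular 16-gon, circumradius = √(r²−h²) = √(9²−3.44²) = 8.317 (area = (16/2)·8.317²·sin(360°/16) = 211.75 mm²); Taking the first minus the rest: starting from the r=12 cylinder (440.85 mm²), the 28.5×27 cube at (6, 15.5) misses the remaining region (no effect); the 9×18 cube at (5, 16) misses the remaining region (no effect); the r=9 sphere at (-0.5, -1.5) lies wholly inside it (removes its full 211.75 mm² and its 51.92 mm outline becomes a hole wall) — area = 229.10 mm². So its area = 229.10 mm². Layer 14 (z = 3.36): the r=12 cylinder gives a regular 16-gon of circumradius 12 (constant along its height) (area = (16/2)·12.000²·sin(360°/16) = 440.85 mm²); the cube at (6, 15.5) (footprint 28.5×27) is included at this height (area 769.50 mm²); the cube at (5, 16) is present — its section is the full 9×18 rectangle (area 162.00 mm²); the r=9 sphere at (-0.5, -1.5) contributes a regular 16-gon of circumradius √(9²−5.36²) = 7.230 (area = (16/2)·7.230²·sin(360°/16) = 160.02 mm²); Subtracting the remaining from the first: starting from the r=12 cylinder (440.85 mm²), the 28.5×27 cube at (6, 15.5) misses the remaining region (no effect); the 9×18 cube at (5, 16) misses the remaining region (no effect); the r=9 sphere at (-0.5, -1.5) lies wholly inside it (removes its full 160.02 mm² and its 45.14 mm outline becomes a hole wall) — area = 280.83 mm². So its area = 280.83 mm². Layer 14 is larger (280.83 vs 229.10 mm²).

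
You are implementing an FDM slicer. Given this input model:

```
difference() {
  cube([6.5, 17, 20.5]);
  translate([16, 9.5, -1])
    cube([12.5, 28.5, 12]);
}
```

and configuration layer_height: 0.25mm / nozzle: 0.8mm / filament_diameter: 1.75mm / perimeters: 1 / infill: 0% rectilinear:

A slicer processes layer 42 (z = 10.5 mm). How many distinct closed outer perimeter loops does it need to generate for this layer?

At z = 10.5 mm: the cube (footprint 6.5×17) is included at this height; the cube at (16, 9.5) (footprint 12.5×28.5) is included at this height; Taking the first minus the rest: starting from the 6.5×17 cube, the 12.5×28.5 cube at (16, 9.5) misses the remaining region (no effect) — 1 connected region. The result has 1 disconnected region.

1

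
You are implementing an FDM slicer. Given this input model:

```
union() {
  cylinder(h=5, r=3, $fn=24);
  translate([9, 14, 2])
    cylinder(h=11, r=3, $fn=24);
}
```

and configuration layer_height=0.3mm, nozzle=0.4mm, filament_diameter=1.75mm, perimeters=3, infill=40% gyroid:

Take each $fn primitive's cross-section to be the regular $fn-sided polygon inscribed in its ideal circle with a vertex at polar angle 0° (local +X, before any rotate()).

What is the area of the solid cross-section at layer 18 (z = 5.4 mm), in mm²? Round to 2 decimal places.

At z = 5.4 mm: the cylinder is absent (z outside [0, 5]); the r=3 cylinder at (9, 14) contributes a regular 24-gon of circumradius 3 (area = (24/2)·3.000²·sin(360°/24) = 27.95 mm²); Taking the union: only the r=3 cylinder at (9, 14) is present, so the union is just that shape — area = 27.95 mm². Overall, the cross-section is a single solid region. Net area = 27.95 mm².

27.95 mm²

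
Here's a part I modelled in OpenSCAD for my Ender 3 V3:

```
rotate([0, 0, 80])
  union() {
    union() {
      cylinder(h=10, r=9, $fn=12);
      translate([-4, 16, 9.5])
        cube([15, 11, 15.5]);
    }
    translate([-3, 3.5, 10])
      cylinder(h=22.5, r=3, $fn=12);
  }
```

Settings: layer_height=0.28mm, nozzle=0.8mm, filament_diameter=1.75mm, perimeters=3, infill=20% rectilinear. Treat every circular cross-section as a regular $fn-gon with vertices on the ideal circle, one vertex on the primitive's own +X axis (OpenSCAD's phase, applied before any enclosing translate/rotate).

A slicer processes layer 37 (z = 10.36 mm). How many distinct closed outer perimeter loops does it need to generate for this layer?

2

At z = 10.36 mm: the cylinder does not reach this height (z outside [0, 10]); the cube at (-4, 16) (footprint 15×11) is included at this height; Combining (union): only the 15×11 cube at (-4, 16) is present, so the union is just that shape — 1 connected region; the cylinder at (-3, 3.5): section is a regular 12-gon, circumradius r=3; Combining (union): the 2 present regions are separate (no shared area or edge), so areas and boundary lengths simply add and each stays a separate island — 2 connected regions; (whole slice rotated 80° about Z — lengths, areas and connectivity unchanged). The result has 2 disconnected regions.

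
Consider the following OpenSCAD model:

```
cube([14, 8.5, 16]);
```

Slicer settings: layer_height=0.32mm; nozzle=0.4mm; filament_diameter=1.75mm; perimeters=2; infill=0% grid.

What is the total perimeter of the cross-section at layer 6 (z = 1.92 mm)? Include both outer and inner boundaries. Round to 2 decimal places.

45.00 mm

At z = 1.92 mm: the cube (footprint 14×8.5) is included at this height (perimeter 45.00 mm). Overall, the cross-section is a single solid region. Total boundary length (outer) = 45.00 mm.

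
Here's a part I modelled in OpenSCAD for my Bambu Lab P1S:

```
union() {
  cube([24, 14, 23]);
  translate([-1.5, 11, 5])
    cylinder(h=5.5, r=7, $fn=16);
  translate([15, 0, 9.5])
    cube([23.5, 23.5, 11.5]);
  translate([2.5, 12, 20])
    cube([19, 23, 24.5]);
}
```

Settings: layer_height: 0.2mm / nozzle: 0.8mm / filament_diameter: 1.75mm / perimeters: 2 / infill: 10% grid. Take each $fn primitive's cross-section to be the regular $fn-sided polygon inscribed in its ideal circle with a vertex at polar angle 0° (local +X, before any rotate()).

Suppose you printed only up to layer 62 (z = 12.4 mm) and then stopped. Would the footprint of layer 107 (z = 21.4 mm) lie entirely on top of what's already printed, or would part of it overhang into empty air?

part overhangs

Compare the two slices. At z = 12.4: the cube is present — its section is the full 24×14 rectangle (area 336.00 mm²); the cylinder at (-1.5, 11) is absent (z outside [5, 10.5]); the 23.5×23.5 cube at (15, 0) contributes its full rectangle (area 552.25 mm²); the cube at (2.5, 12) does not reach this height (z outside [20, 44.5]); Taking the union: the regions partially overlap — summed areas 888.25 mm² minus the doubly-counted overlap 126.00 mm² gives 762.25 mm² — area = 762.25 mm². At z = 21.4: the cube is present — its section is the full 24×14 rectangle (area 336.00 mm²); the cylinder at (-1.5, 11) is not intersected at this z (z outside [5, 10.5]); the cube at (15, 0) is not intersected at this z (z outside [9.5, 21]); the cube at (2.5, 12) is present — its section is the full 19×23 rectangle (area 437.00 mm²); Combining (union): the regions partially overlap — summed areas 773.00 mm² minus the doubly-counted overlap 38.00 mm² gives 735.00 mm² — area = 735.00 mm². Checking containment: at z = 21.4 the cross-section extends beyond the z = 12.4 cross-section by about 337.25 mm².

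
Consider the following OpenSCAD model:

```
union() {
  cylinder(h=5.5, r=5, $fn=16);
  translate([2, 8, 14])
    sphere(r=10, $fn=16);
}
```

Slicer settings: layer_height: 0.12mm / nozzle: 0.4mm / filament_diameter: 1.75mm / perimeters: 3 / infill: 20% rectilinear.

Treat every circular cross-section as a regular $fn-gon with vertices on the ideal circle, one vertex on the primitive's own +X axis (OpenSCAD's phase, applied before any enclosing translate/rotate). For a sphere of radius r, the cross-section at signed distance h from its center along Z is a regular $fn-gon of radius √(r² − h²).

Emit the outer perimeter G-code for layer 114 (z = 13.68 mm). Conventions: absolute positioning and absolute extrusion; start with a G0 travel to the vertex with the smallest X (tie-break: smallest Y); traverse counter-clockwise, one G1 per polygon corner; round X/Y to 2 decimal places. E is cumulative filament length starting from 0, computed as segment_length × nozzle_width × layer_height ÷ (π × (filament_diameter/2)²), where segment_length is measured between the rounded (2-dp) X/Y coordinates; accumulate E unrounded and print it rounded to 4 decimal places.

At z = 13.68 mm: the cylinder is not intersected at this z (z outside [0, 5.5]); the r=10 sphere at (2, 8) slices to a regular 16-gon of circumradius 9.995 (√(r²−h²) with h=0.32 from center); Taking the union: only the r=10 sphere at (2, 8) is present, so the union is just that shape — 1 connected region. The outline is a single polygon with 16 vertices. Extrusion per mm of travel: 0.4 × 0.12 / (π × 0.875²) = 0.019956. Accumulating E over each segment gives final E = 1.2448.

G0 X-7.99 Y8.00 Z13.68
G1 X-7.23 Y4.18 E0.0777
G1 X-5.07 Y0.93 E0.1556
G1 X-1.82 Y-1.23 E0.2335
G1 X2.00 Y-1.99 E0.3112
G1 X5.82 Y-1.23 E0.3889
G1 X9.07 Y0.93 E0.4668
G1 X11.23 Y4.18 E0.5447
G1 X11.99 Y8.00 E0.6224
G1 X11.23 Y11.82 E0.7001
G1 X9.07 Y15.07 E0.7780
G1 X5.82 Y17.23 E0.8559
G1 X2.00 Y17.99 E0.9336
G1 X-1.82 Y17.23 E1.0113
G1 X-5.07 Y15.07 E1.0892
G1 X-7.23 Y11.82 E1.1671
G1 X-7.99 Y8.00 E1.2448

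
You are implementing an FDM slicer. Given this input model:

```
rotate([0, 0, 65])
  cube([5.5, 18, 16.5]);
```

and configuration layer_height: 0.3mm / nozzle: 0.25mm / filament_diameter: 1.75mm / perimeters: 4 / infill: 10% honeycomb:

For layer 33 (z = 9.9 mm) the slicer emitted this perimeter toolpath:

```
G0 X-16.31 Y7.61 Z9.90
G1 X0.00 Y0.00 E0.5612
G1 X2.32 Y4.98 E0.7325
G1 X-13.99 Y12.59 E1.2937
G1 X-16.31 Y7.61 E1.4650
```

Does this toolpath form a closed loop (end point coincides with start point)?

yes

Start point (G0): (-16.31, 7.61). End point (last G1): the path returns to the start — closed.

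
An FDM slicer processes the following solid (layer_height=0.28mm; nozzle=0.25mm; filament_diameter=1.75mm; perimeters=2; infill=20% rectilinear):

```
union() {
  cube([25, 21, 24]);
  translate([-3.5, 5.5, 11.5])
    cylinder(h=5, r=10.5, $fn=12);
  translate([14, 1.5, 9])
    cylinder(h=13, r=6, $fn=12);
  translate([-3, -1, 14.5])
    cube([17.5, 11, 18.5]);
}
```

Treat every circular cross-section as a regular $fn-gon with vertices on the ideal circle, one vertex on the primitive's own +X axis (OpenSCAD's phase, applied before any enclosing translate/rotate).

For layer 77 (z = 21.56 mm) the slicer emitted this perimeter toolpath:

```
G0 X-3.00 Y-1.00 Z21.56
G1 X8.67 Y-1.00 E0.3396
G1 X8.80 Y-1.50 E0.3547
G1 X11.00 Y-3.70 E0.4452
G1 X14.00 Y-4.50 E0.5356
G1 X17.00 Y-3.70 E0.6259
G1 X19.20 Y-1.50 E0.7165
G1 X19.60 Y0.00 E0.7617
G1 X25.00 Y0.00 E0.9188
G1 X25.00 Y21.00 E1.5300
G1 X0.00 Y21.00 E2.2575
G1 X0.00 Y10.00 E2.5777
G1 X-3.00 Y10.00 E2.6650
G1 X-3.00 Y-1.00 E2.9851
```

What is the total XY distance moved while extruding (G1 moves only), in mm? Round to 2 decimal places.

Sum the Euclidean lengths of each G1 segment: total = 102.57 mm.

102.57 mm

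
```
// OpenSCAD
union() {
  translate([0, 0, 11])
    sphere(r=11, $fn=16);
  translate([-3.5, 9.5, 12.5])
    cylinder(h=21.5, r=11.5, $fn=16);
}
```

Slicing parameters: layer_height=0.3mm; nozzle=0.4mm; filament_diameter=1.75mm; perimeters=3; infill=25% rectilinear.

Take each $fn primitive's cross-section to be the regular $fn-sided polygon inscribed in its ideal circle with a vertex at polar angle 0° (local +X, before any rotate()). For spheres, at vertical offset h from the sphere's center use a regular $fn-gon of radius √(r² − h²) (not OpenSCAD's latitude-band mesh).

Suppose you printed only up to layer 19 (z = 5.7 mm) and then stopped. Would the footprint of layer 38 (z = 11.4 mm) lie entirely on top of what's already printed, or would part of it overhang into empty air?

part overhangs

Compare the two slices. At z = 5.7: the r=11 sphere slices to a regular 16-gon of circumradius 9.639 (√(r²−h²) with h=5.3 from center) (area = (16/2)·9.639²·sin(360°/16) = 284.44 mm²); the cylinder at (-3.5, 9.5) does not reach this height (z outside [12.5, 34]); Merging all regions: only the r=11 sphere is present, so the union is just that shape — area = 284.44 mm². At z = 11.4: the sphere: section is a regular 16-gon, circumradius = √(r²−h²) = √(11²−0.4²) = 10.993 (area = (16/2)·10.993²·sin(360°/16) = 369.95 mm²); the cylinder at (-3.5, 9.5) does not reach this height (z outside [12.5, 34]); Merging all regions: only the r=11 sphere is present, so the union is just that shape — area = 369.95 mm². Checking containment: at z = 11.4 the cross-section extends beyond the z = 5.7 cross-section by about 85.51 mm².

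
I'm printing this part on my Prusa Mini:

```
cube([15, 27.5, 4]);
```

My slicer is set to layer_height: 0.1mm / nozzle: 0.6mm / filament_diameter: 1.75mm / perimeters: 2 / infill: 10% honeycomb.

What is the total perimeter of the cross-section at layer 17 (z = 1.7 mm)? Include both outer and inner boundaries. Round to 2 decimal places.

At z = 1.7 mm: the cube (footprint 15×27.5) is included at this height (perimeter 85.00 mm). Overall, the cross-section is a single solid region. Total boundary length (outer) = 85.00 mm.

85.00 mm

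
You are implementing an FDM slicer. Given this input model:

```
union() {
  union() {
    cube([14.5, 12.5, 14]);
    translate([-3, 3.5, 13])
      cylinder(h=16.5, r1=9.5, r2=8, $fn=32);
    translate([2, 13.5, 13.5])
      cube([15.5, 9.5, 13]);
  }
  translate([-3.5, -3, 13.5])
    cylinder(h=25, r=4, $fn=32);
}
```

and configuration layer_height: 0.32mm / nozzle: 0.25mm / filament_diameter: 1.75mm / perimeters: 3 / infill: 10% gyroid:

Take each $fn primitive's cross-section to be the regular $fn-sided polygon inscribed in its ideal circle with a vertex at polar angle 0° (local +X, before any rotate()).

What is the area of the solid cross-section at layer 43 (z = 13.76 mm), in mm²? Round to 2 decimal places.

At z = 13.76 mm: the cube (footprint 14.5×12.5) is included at this height (area 181.25 mm²); the cone at (-3, 3.5) contributes a regular 32-gon of circumradius 9.431 (interpolated between r1=9.5 and r2=8 at t=0.046) (area = (32/2)·9.431²·sin(360°/32) = 277.63 mm²); the cube at (2, 13.5) is present — its section is the full 15.5×9.5 rectangle (area 147.25 mm²); Taking the union: the regions partially overlap — summed areas 606.13 mm² minus the doubly-counted overlap 63.32 mm² gives 542.81 mm² — area = 542.81 mm²; the cylinder at (-3.5, -3): section is a regular 32-gon, circumradius r=4 (area = (32/2)·4.000²·sin(360°/32) = 49.94 mm²); Taking the union: the regions partially overlap — summed areas 592.75 mm² minus the doubly-counted overlap 44.78 mm² gives 547.97 mm² — area = 547.97 mm². Overall, the cross-section has 2 separate islands. Net area = 547.97 mm².

547.97 mm²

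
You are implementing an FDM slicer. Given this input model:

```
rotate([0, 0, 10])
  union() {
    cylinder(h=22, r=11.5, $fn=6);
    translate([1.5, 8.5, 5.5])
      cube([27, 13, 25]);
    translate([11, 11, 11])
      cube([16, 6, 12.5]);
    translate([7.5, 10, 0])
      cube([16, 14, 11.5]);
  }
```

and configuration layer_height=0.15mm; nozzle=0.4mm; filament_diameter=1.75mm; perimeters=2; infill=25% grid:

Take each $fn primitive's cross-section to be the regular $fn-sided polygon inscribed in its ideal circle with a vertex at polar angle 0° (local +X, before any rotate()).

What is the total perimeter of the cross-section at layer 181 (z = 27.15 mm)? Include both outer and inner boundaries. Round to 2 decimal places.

80.00 mm

At z = 27.15 mm: the cylinder does not reach this height (z outside [0, 22]); the 27×13 cube at (1.5, 8.5) contributes its full rectangle (perimeter 80.00 mm); the cube at (11, 11) is not intersected at this z (z outside [11, 23.5]); the cube at (7.5, 10) does not reach this height (z outside [0, 11.5]); Taking the union: only the 27×13 cube at (1.5, 8.5) is present, so the union is just that shape — boundary = 80.00 mm; (rotated 10° about Z; rotation is an isometry so areas/perimeters/island counts are preserved). Overall, the cross-section is a single solid region. Total boundary length (outer) = 80.00 mm.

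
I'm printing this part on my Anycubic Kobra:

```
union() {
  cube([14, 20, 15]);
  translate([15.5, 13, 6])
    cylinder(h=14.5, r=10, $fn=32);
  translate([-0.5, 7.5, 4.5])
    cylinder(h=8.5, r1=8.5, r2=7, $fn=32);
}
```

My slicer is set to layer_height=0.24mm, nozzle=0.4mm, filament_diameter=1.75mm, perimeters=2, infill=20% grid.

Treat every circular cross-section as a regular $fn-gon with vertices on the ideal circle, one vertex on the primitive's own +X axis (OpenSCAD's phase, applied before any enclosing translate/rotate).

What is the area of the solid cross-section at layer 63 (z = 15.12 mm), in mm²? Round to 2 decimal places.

At z = 15.12 mm: the cube is absent (z outside [0, 15]); the r=10 cylinder at (15.5, 13) contributes a regular 32-gon of circumradius 10 (area = (32/2)·10.000²·sin(360°/32) = 312.14 mm²); the cone at (-0.5, 7.5) is absent (z outside [4.5, 13]); Combining (union): only the r=10 cylinder at (15.5, 13) is present, so the union is just that shape — area = 312.14 mm². Overall, the cross-section is a single solid region. Net area = 312.14 mm².

312.14 mm²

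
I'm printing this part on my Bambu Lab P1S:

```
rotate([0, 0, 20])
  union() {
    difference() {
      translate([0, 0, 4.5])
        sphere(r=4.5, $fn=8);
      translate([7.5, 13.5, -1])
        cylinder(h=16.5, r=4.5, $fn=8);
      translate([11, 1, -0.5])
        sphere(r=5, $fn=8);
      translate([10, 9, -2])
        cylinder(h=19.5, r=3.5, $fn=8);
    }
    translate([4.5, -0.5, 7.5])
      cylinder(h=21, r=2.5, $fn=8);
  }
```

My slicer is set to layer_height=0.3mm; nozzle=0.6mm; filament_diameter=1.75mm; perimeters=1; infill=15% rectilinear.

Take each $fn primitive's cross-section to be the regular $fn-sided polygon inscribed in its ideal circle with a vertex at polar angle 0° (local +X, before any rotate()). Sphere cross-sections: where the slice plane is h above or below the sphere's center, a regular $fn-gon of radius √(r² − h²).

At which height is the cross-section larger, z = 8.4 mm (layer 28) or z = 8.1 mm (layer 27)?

layer 27 (z = 8.1 mm)

Layer 28 (z = 8.4): the sphere: section is a regular 8-gon, circumradius = √(r²−h²) = √(4.5²−3.9²) = 2.245 (area = (8/2)·2.245²·sin(360°/8) = 14.26 mm²); the cylinder at (7.5, 13.5): section is a regular 8-gon, circumradius r=4.5 (area = (8/2)·4.500²·sin(360°/8) = 57.28 mm²); the sphere at (11, 1) is absent (|z−center|=8.900 > r=5); the r=3.5 cylinder at (10, 9) gives a regular 8-gon of circumradius 3.5 (constant along its height) (area = (8/2)·3.500²·sin(360°/8) = 34.65 mm²); After the difference (first − rest): starting from the r=4.5 sphere (14.26 mm²), the r=4.5 cylinder at (7.5, 13.5) misses the remaining region (no effect); the r=3.5 cylinder at (10, 9) misses the remaining region (no effect) — area = 14.26 mm²; the r=2.5 cylinder at (4.5, -0.5) contributes a regular 8-gon of circumradius 2.5 (area = (8/2)·2.500²·sin(360°/8) = 17.68 mm²); Merging all regions: the regions partially overlap — summed areas 31.93 mm² minus the doubly-counted overlap 0.02 mm² gives 31.91 mm² — area = 31.91 mm²; (rotated 20° about Z; rotation is an isometry so areas/perimeters/island counts are preserved). So its area = 31.91 mm². Layer 27 (z = 8.1): the r=4.5 sphere slices to a regular 8-gon of circumradius 2.700 (√(r²−h²) with h=3.6 from center) (area = (8/2)·2.700²·sin(360°/8) = 20.62 mm²); the r=4.5 cylinder at (7.5, 13.5) gives a regular 8-gon of circumradius 4.5 (constant along its height) (area = (8/2)·4.500²·sin(360°/8) = 57.28 mm²); the sphere at (11, 1) is absent (|z−center|=8.600 > r=5); the r=3.5 cylinder at (10, 9) gives a regular 8-gon of circumradius 3.5 (constant along its height) (area = (8/2)·3.500²·sin(360°/8) = 34.65 mm²); Taking the first minus the rest: starting from the r=4.5 sphere (20.62 mm²), the r=4.5 cylinder at (7.5, 13.5) misses the remaining region (no effect); the r=3.5 cylinder at (10, 9) misses the remaining region (no effect) — area = 20.62 mm²; the r=2.5 cylinder at (4.5, -0.5) gives a regular 8-gon of circumradius 2.5 (constant along its height) (area = (8/2)·2.500²·sin(360°/8) = 17.68 mm²); Merging all regions: the regions partially overlap — summed areas 38.30 mm² minus the doubly-counted overlap 0.54 mm² gives 37.76 mm² — area = 37.76 mm²; (rotated 20° about Z; rotation is an isometry so areas/perimeters/island counts are preserved). So its area = 37.76 mm². Layer 27 is larger (37.76 vs 31.91 mm²).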